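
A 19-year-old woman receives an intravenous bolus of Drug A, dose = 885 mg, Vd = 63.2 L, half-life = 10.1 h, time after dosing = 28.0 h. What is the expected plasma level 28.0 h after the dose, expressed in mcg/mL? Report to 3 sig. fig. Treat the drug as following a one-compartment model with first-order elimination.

2.05 mcg/mL

C₀ = Dose / Vd = 885.0 / 63.2 = 14.00 mg/L
k = ln2 / t½ = 0.693147 / 10.1 = 0.06863 h⁻¹
C = C₀ · e^(−k·t) = 14.00 × e^(−0.06863 × 28.0)
  = 14.00 × 0.1464 = 2.050 mg/L
(2.050 mg/L = 2.050 mcg/mL)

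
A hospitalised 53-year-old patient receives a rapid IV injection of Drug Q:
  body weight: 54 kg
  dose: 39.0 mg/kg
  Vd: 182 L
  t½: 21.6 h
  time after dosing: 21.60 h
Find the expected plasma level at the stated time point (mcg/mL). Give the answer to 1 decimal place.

5.8 mcg/mL

Total dose = 39.0 × 54 = 2106 mg
C₀ = Dose / Vd = 2106 / 182 = 11.57 mg/L
k = ln2 / t½ = 0.693147 / 21.6 = 0.03209 h⁻¹
t / t½ = 21.60 / 21.6 = 1 half-lives
C = C₀ × (1/2)^1 = 11.57 × 0.5000 = 5.785 mg/L
(5.785 mg/L = 5.785 mcg/mL)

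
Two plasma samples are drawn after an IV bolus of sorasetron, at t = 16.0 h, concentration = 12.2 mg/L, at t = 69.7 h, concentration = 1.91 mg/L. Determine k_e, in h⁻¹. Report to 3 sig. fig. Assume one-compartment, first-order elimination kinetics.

0.0345 h⁻¹

k = ln(C₁/C₂) / (t₂ − t₁) = ln(12.2/1.91) / (69.7 − 16.0)
  = 1.854 / 53.70 = 0.03453 h⁻¹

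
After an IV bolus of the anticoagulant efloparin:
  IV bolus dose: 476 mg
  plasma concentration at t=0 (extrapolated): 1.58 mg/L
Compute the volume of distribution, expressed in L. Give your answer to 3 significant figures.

301 L

Vd = Dose / C₀ = 476.0 / 1.58 = 301.3 L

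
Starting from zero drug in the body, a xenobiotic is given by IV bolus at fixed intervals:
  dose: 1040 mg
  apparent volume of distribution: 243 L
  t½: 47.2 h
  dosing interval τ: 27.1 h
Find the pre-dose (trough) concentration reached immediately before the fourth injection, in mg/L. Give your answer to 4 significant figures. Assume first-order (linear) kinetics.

C₀ per dose = Dose / Vd = 1040 / 243 = 4.280 mg/L
k = ln2 / t½ = 0.693147 / 47.2 = 0.01469 h⁻¹
Fraction remaining after one interval: r = e^(−kτ) = e^(−0.01469 × 27.1) = 0.6716
Before dose 4, 3 doses have been given (aged 1τ, 2τ, 3τ).
C_trough = C₀ × (r + r² + … + r^3) = C₀ × r(1−r^3)/(1−r)
        = 4.280 × 0.6716 × (1 − 0.3029) / (1 − 0.6716) = 6.102 mg/L

6.102 mg/L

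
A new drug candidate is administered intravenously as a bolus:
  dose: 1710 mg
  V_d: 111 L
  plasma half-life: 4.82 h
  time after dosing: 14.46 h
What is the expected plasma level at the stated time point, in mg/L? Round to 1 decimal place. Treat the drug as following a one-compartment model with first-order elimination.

1.9 mg/L

C₀ = Dose / Vd = 1710 / 111 = 15.41 mg/L
k = ln2 / t½ = 0.693147 / 4.82 = 0.1438 h⁻¹
t / t½ = 14.46 / 4.82 = 3 half-lives
C = C₀ × (1/2)^3 = 15.41 × 0.1250 = 1.926 mg/L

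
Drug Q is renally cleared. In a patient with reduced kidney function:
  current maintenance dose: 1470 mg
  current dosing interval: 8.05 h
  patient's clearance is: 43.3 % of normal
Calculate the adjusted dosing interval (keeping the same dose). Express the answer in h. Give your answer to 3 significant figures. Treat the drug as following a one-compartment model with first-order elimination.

18.6 h

To keep the same average steady-state level, dosing rate must scale with clearance.
CL ratio = 43.3 / 100 = 0.4330
New interval (same dose) = 8.05 / 0.4330 = 18.59 h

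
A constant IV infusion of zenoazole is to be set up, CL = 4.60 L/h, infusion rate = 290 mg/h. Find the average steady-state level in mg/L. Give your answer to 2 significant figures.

63 mg/L

At steady state Css = R₀ / CL = 290 / 4.600 = 63.04 mg/L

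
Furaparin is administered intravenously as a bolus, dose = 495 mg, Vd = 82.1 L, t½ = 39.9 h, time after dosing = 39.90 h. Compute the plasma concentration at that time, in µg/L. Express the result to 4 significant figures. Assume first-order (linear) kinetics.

3015 µg/L

C₀ = Dose / Vd = 495.0 / 82.1 = 6.029 mg/L
k = ln2 / t½ = 0.693147 / 39.9 = 0.01737 h⁻¹
t / t½ = 39.90 / 39.9 = 1 half-lives
C = C₀ × (1/2)^1 = 6.029 × 0.5000 = 3.015 mg/L
Convert: 3.015 mg/L × 1000 = 3015 µg/L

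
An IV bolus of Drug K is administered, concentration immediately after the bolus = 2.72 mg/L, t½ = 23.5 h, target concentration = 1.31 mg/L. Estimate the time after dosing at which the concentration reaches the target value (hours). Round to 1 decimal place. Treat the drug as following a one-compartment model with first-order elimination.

k = ln2 / t½ = 0.693147 / 23.5 = 0.02950 h⁻¹
t = ln(C₀ / C) / k = ln(2.720 / 1.31) / 0.02950
  = ln(2.076) / 0.02950 = 0.7304 / 0.02950 = 24.76 h

24.8 h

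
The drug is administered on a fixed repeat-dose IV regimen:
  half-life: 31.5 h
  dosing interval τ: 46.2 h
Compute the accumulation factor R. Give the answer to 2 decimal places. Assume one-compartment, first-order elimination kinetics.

1.57

k = ln2 / t½ = 0.693147 / 31.5 = 0.02200 h⁻¹
e^(−kτ) = e^(−0.02200 × 46.2) = 0.3619
Accumulation ratio R = 1 / (1 − e^(−kτ)) = 1 / (1 − 0.3619) = 1.567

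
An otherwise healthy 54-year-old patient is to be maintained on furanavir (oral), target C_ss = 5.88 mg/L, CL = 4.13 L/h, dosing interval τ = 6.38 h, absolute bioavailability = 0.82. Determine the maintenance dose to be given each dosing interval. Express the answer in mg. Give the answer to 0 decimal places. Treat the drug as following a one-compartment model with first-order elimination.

At steady state, F × (Dose/τ) = Css × CL.
Dose = Css × CL × τ / F = 5.88 × 4.130 × 6.38 / 0.82 = 188.9 mg

189 mg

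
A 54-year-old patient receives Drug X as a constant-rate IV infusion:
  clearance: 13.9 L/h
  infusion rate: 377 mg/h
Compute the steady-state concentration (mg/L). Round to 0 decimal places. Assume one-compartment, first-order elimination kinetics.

At steady state Css = R₀ / CL = 377 / 13.90 = 27.12 mg/L

27 mg/L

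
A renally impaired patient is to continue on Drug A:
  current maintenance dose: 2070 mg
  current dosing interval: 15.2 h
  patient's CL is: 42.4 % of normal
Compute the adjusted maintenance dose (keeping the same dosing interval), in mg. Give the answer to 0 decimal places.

To keep the same average steady-state level, dosing rate must scale with clearance.
CL ratio = 42.4 / 100 = 0.4240
New dose (same interval) = 2070 × 0.4240 = 877.7 mg

878 mg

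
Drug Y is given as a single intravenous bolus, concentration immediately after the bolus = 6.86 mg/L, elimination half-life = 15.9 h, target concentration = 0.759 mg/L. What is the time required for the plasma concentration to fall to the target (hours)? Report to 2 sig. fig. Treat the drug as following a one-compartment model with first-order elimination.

50 h

k = ln2 / t½ = 0.693147 / 15.9 = 0.04359 h⁻¹
t = ln(C₀ / C) / k = ln(6.860 / 0.759) / 0.04359
  = ln(9.038) / 0.04359 = 2.201 / 0.04359 = 50.49 h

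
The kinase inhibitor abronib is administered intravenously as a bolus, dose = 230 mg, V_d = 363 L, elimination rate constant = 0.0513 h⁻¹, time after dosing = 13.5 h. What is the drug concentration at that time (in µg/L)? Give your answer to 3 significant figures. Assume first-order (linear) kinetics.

317 µg/L

C₀ = Dose / Vd = 230.0 / 363 = 0.6336 mg/L
C = C₀ · e^(−k·t) = 0.6336 × e^(−0.05130 × 13.5)
  = 0.6336 × 0.5003 = 0.3170 mg/L
Convert: 0.3170 mg/L × 1000 = 317.0 µg/L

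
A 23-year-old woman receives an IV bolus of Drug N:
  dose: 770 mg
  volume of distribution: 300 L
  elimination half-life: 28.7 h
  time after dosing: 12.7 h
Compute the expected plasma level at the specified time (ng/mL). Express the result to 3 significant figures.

C₀ = Dose / Vd = 770.0 / 300 = 2.567 mg/L
k = ln2 / t½ = 0.693147 / 28.7 = 0.02415 h⁻¹
C = C₀ · e^(−k·t) = 2.567 × e^(−0.02415 × 12.7)
  = 2.567 × 0.7359 = 1.889 mg/L
Convert: 1.889 mg/L × 1000 = 1889 ng/mL

1890 ng/mL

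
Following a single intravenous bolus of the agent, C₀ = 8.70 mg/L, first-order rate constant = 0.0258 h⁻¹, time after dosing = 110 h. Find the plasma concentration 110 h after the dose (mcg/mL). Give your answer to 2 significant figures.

0.51 mcg/mL

C = C₀ · e^(−k·t) = 8.700 × e^(−0.02580 × 110)
  = 8.700 × 0.05854 = 0.5093 mg/L
(0.5093 mg/L = 0.5093 mcg/mL)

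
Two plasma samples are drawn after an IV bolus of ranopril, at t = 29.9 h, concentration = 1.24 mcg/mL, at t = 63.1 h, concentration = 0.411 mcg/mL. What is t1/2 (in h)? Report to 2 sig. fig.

21 h

k = ln(C₁/C₂) / (t₂ − t₁) = ln(1.24/0.411) / (63.1 − 29.9)
  = 1.104 / 33.20 = 0.03325 h⁻¹
t½ = ln2 / k = 0.693147 / 0.03325 = 20.85 h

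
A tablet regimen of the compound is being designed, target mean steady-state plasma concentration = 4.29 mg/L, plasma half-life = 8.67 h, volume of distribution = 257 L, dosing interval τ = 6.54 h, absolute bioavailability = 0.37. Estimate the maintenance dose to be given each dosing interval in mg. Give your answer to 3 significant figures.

k = ln2 / t½ = 0.693147 / 8.67 = 0.07995 h⁻¹
CL = k × Vd = 0.07995 × 257 = 20.55 L/h
At steady state, F × (Dose/τ) = Css × CL.
Dose = Css × CL × τ / F = 4.29 × 20.55 × 6.54 / 0.37 = 1558 mg

1560 mg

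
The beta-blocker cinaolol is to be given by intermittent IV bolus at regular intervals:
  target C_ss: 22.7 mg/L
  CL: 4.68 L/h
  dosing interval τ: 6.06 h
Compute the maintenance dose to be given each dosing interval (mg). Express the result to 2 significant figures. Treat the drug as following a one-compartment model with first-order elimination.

At steady state, Dose/τ = Css × CL.
Dose = Css × CL × τ = 22.7 × 4.680 × 6.06 = 643.8 mg

640 mg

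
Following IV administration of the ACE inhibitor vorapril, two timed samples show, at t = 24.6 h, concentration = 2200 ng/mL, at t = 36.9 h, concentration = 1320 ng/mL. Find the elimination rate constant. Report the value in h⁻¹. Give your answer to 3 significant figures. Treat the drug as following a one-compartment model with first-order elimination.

0.0415 h⁻¹

k = ln(C₁/C₂) / (t₂ − t₁) = ln(2200/1320) / (36.9 − 24.6)
  = 0.5108 / 12.30 = 0.04153 h⁻¹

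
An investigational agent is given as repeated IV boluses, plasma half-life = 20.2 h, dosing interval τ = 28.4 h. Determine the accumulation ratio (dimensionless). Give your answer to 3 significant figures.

k = ln2 / t½ = 0.693147 / 20.2 = 0.03431 h⁻¹
e^(−kτ) = e^(−0.03431 × 28.4) = 0.3774
Accumulation ratio R = 1 / (1 − e^(−kτ)) = 1 / (1 − 0.3774) = 1.606

1.61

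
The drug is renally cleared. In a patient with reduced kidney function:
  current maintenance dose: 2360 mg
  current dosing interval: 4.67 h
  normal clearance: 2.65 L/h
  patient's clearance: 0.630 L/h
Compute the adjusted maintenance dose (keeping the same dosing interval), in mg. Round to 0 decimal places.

To keep the same average steady-state level, dosing rate must scale with clearance.
CL ratio = 0.630 / 2.65 = 0.2377
New dose (same interval) = 2360 × 0.2377 = 561.0 mg

561 mg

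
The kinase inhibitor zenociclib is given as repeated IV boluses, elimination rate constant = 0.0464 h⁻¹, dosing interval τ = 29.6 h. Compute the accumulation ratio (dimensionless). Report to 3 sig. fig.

e^(−kτ) = e^(−0.04640 × 29.6) = 0.2532
Accumulation ratio R = 1 / (1 − e^(−kτ)) = 1 / (1 − 0.2532) = 1.339

1.34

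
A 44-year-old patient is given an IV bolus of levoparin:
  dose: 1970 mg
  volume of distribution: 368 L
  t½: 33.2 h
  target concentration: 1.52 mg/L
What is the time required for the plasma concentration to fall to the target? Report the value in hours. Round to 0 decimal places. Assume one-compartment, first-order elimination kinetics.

60 h

C₀ = Dose / Vd = 1970 / 368 = 5.353 mg/L
k = ln2 / t½ = 0.693147 / 33.2 = 0.02088 h⁻¹
t = ln(C₀ / C) / k = ln(5.353 / 1.52) / 0.02088
  = ln(3.522) / 0.02088 = 1.259 / 0.02088 = 60.30 h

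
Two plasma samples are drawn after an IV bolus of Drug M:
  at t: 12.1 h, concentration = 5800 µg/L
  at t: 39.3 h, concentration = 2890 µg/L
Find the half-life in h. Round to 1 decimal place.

k = ln(C₁/C₂) / (t₂ − t₁) = ln(5800/2890) / (39.3 − 12.1)
  = 0.6966 / 27.20 = 0.02561 h⁻¹
t½ = ln2 / k = 0.693147 / 0.02561 = 27.07 h

27.1 h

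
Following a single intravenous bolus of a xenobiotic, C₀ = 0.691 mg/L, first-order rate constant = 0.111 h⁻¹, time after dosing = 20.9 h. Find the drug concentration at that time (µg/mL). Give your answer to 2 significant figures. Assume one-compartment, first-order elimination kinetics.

C = C₀ · e^(−k·t) = 0.6910 × e^(−0.1110 × 20.9)
  = 0.6910 × 0.09828 = 0.06791 mg/L
(0.06791 mg/L = 0.06791 µg/mL)

0.068 µg/mL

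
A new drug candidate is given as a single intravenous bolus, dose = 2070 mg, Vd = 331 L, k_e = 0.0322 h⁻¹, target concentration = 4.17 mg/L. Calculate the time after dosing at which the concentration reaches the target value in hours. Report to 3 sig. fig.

12.6 h

C₀ = Dose / Vd = 2070 / 331 = 6.254 mg/L
t = ln(C₀ / C) / k = ln(6.254 / 4.17) / 0.03220
  = ln(1.500) / 0.03220 = 0.4055 / 0.03220 = 12.59 h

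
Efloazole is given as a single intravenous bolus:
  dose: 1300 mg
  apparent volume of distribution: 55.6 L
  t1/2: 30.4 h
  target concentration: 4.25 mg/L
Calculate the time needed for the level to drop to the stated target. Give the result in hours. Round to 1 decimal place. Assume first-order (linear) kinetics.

74.8 h

C₀ = Dose / Vd = 1300 / 55.6 = 23.38 mg/L
k = ln2 / t½ = 0.693147 / 30.4 = 0.02280 h⁻¹
t = ln(C₀ / C) / k = ln(23.38 / 4.25) / 0.02280
  = ln(5.501) / 0.02280 = 1.705 / 0.02280 = 74.78 h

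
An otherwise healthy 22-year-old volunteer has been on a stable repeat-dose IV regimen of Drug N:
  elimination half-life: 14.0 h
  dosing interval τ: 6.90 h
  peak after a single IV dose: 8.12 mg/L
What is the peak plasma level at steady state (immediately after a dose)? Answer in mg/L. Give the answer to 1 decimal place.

k = ln2 / t½ = 0.693147 / 14.0 = 0.04951 h⁻¹
e^(−kτ) = e^(−0.04951 × 6.90) = 0.7106
Accumulation ratio R = 1 / (1 − e^(−kτ)) = 1 / (1 − 0.7106) = 3.455
Steady-state peak = C₀ × R = 8.12 × 3.455 = 28.05 mg/L

28.1 mg/L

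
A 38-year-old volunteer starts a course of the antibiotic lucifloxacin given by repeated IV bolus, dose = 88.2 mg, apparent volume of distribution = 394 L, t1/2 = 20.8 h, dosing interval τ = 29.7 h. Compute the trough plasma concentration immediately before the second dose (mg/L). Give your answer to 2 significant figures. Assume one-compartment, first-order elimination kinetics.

C₀ per dose = Dose / Vd = 88.2 / 394 = 0.2239 mg/L
k = ln2 / t½ = 0.693147 / 20.8 = 0.03332 h⁻¹
Fraction remaining after one interval: r = e^(−kτ) = e^(−0.03332 × 29.7) = 0.3717
Before dose 2, 1 dose has been given (aged 1τ).
C_trough = C₀ × r = 0.2239 × 0.3717 = 0.08322 mg/L

0.083 mg/L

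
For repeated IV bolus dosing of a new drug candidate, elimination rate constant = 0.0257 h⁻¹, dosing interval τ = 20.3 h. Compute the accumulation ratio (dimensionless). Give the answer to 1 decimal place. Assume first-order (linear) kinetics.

2.5

e^(−kτ) = e^(−0.02570 × 20.3) = 0.5935
Accumulation ratio R = 1 / (1 − e^(−kτ)) = 1 / (1 − 0.5935) = 2.460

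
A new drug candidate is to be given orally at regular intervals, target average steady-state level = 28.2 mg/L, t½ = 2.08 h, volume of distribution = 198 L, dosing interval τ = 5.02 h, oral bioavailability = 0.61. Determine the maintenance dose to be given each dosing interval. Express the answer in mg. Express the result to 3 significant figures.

k = ln2 / t½ = 0.693147 / 2.08 = 0.3332 h⁻¹
CL = k × Vd = 0.3332 × 198 = 65.97 L/h
At steady state, F × (Dose/τ) = Css × CL.
Dose = Css × CL × τ / F = 28.2 × 65.97 × 5.02 / 0.61 = 15310 mg

15300 mg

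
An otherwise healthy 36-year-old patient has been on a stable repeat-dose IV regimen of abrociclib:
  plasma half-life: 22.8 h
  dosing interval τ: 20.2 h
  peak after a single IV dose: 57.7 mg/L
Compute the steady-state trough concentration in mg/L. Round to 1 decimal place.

k = ln2 / t½ = 0.693147 / 22.8 = 0.03040 h⁻¹
e^(−kτ) = e^(−0.03040 × 20.2) = 0.5411
Accumulation ratio R = 1 / (1 − e^(−kτ)) = 1 / (1 − 0.5411) = 2.179
Steady-state trough = C₀ × R × e^(−kτ) = 57.7 × 2.179 × 0.5411 = 68.03 mg/L

68.0 mg/L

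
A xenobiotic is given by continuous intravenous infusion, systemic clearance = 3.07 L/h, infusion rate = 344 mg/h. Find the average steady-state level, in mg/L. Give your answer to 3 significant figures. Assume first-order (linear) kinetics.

At steady state Css = R₀ / CL = 344 / 3.070 = 112.1 mg/L

112 mg/L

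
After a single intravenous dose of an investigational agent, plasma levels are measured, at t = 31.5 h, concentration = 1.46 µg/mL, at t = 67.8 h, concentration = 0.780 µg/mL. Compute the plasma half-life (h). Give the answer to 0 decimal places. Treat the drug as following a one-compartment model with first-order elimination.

40 h

k = ln(C₁/C₂) / (t₂ − t₁) = ln(1.46/0.780) / (67.8 − 31.5)
  = 0.6269 / 36.30 = 0.01727 h⁻¹
t½ = ln2 / k = 0.693147 / 0.01727 = 40.14 h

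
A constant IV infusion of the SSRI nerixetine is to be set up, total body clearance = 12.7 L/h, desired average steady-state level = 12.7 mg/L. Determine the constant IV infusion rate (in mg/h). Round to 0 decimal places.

161 mg/h

At steady state, infusion rate R₀ = Css × CL = 12.7 × 12.70 = 161.3 mg/h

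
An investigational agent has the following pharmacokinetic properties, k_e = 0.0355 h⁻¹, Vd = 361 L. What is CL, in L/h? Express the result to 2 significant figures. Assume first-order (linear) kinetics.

CL = k × Vd = 0.0355 × 361 = 12.82 L/h

13 L/h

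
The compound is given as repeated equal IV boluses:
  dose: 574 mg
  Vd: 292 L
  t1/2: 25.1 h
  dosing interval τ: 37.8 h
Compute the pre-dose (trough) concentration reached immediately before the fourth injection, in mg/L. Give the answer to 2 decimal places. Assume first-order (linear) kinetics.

C₀ per dose = Dose / Vd = 574 / 292 = 1.966 mg/L
k = ln2 / t½ = 0.693147 / 25.1 = 0.02762 h⁻¹
Fraction remaining after one interval: r = e^(−kτ) = e^(−0.02762 × 37.8) = 0.3520
Before dose 4, 3 doses have been given (aged 1τ, 2τ, 3τ).
C_trough = C₀ × (r + r² + … + r^3) = C₀ × r(1−r^3)/(1−r)
        = 1.966 × 0.3520 × (1 − 0.04361) / (1 − 0.3520) = 1.021 mg/L

1.02 mg/L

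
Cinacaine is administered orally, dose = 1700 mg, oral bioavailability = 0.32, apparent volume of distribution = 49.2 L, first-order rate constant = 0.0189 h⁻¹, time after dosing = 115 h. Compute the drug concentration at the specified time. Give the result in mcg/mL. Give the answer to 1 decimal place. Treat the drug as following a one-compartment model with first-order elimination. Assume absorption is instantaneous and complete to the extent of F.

1.3 mcg/mL

Amount reaching circulation = F × Dose = 0.32 × 1700 = 544.0 mg
C₀ = F·Dose / Vd = 544.0 / 49.2 = 11.06 mg/L
C = C₀ · e^(−k·t) = 11.06 × e^(−0.01890 × 115)
  = 11.06 × 0.1138 = 1.259 mg/L
(1.259 mg/L = 1.259 mcg/mL)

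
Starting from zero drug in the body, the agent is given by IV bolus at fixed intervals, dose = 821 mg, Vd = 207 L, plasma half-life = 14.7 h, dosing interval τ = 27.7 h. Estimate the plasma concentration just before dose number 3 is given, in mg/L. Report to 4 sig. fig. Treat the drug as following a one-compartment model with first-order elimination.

C₀ per dose = Dose / Vd = 821 / 207 = 3.966 mg/L
k = ln2 / t½ = 0.693147 / 14.7 = 0.04715 h⁻¹
Fraction remaining after one interval: r = e^(−kτ) = e^(−0.04715 × 27.7) = 0.2709
Before dose 3, 2 doses have been given (aged 1τ, 2τ).
C_trough = C₀ × (r + r²) = 3.966 × (0.2709 + 0.07339) = 1.365 mg/L

1.365 mg/L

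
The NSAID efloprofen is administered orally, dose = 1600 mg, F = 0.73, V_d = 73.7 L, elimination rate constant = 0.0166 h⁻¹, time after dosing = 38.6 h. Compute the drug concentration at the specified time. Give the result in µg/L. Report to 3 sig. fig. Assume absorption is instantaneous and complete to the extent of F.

8350 µg/L

Amount reaching circulation = F × Dose = 0.73 × 1600 = 1168 mg
C₀ = F·Dose / Vd = 1168 / 73.7 = 15.85 mg/L
C = C₀ · e^(−k·t) = 15.85 × e^(−0.01660 × 38.6)
  = 15.85 × 0.5269 = 8.351 mg/L
Convert: 8.351 mg/L × 1000 = 8351 µg/L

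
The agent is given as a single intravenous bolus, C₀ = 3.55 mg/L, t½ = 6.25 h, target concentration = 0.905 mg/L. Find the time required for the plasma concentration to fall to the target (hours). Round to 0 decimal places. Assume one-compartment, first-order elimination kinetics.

12 h

k = ln2 / t½ = 0.693147 / 6.25 = 0.1109 h⁻¹
t = ln(C₀ / C) / k = ln(3.550 / 0.905) / 0.1109
  = ln(3.923) / 0.1109 = 1.367 / 0.1109 = 12.33 h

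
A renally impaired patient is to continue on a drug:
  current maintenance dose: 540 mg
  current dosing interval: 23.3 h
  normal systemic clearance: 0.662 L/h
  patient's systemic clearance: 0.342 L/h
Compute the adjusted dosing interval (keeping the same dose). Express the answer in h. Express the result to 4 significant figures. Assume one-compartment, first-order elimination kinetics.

45.10 h

To keep the same average steady-state level, dosing rate must scale with clearance.
CL ratio = 0.342 / 0.662 = 0.5166
New interval (same dose) = 23.3 / 0.5166 = 45.10 h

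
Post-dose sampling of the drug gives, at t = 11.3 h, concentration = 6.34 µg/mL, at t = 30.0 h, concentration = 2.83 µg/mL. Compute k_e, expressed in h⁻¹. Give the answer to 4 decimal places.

k = ln(C₁/C₂) / (t₂ − t₁) = ln(6.34/2.83) / (30.0 − 11.3)
  = 0.8066 / 18.70 = 0.04313 h⁻¹

0.0431 h⁻¹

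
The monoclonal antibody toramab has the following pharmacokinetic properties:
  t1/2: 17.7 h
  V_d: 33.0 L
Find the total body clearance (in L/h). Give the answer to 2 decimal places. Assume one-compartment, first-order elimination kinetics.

k = ln2 / t½ = 0.693147 / 17.7 = 0.03916 h⁻¹
CL = k × Vd = 0.03916 × 33.0 = 1.292 L/h

1.29 L/h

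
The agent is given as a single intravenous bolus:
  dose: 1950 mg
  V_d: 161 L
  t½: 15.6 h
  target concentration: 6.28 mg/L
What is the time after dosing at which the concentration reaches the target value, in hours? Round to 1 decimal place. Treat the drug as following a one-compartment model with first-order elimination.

14.8 h

C₀ = Dose / Vd = 1950 / 161 = 12.11 mg/L
k = ln2 / t½ = 0.693147 / 15.6 = 0.04443 h⁻¹
t = ln(C₀ / C) / k = ln(12.11 / 6.28) / 0.04443
  = ln(1.928) / 0.04443 = 0.6565 / 0.04443 = 14.78 h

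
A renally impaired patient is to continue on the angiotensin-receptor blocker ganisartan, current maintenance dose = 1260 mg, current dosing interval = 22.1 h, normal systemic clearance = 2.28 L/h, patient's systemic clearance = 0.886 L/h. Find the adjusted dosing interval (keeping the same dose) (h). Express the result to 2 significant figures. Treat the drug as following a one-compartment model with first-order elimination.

57 h

To keep the same average steady-state level, dosing rate must scale with clearance.
CL ratio = 0.886 / 2.28 = 0.3886
New interval (same dose) = 22.1 / 0.3886 = 56.87 h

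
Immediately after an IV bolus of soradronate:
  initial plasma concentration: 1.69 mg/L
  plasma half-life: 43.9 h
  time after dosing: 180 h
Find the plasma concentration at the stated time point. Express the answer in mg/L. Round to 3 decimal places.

0.099 mg/L

k = ln2 / t½ = 0.693147 / 43.9 = 0.01579 h⁻¹
C = C₀ · e^(−k·t) = 1.690 × e^(−0.01579 × 180)
  = 1.690 × 0.05830 = 0.09853 mg/L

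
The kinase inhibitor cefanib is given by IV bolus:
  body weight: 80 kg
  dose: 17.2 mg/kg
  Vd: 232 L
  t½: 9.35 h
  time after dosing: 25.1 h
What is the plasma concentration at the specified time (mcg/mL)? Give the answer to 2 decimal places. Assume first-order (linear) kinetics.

0.92 mcg/mL

Total dose = 17.2 × 80 = 1376 mg
C₀ = Dose / Vd = 1376 / 232 = 5.931 mg/L
k = ln2 / t½ = 0.693147 / 9.35 = 0.07413 h⁻¹
C = C₀ · e^(−k·t) = 5.931 × e^(−0.07413 × 25.1)
  = 5.931 × 0.1556 = 0.9229 mg/L
(0.9229 mg/L = 0.9229 mcg/mL)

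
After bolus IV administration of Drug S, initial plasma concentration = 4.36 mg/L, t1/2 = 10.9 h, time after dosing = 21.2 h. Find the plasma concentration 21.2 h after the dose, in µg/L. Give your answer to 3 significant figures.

k = ln2 / t½ = 0.693147 / 10.9 = 0.06359 h⁻¹
C = C₀ · e^(−k·t) = 4.360 × e^(−0.06359 × 21.2)
  = 4.360 × 0.2597 = 1.132 mg/L
Convert: 1.132 mg/L × 1000 = 1132 µg/L

1130 µg/L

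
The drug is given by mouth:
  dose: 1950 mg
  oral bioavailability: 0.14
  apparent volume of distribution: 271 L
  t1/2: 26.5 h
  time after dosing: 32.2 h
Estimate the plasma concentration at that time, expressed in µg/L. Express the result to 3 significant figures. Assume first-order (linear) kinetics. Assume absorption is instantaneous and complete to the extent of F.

Amount reaching circulation = F × Dose = 0.14 × 1950 = 273.0 mg
C₀ = F·Dose / Vd = 273.0 / 271 = 1.007 mg/L
k = ln2 / t½ = 0.693147 / 26.5 = 0.02616 h⁻¹
C = C₀ · e^(−k·t) = 1.007 × e^(−0.02616 × 32.2)
  = 1.007 × 0.4307 = 0.4337 mg/L
Convert: 0.4337 mg/L × 1000 = 433.7 µg/L

434 µg/L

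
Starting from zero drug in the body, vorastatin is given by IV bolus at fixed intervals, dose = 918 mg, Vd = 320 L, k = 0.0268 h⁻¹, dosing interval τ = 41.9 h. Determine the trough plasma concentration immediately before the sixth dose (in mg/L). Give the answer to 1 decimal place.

C₀ per dose = Dose / Vd = 918 / 320 = 2.869 mg/L
Fraction remaining after one interval: r = e^(−kτ) = e^(−0.02680 × 41.9) = 0.3253
Before dose 6, 5 doses have been given (aged 1τ, 2τ, 3τ, 4τ, 5τ).
C_trough = C₀ × (r + r² + … + r^5) = C₀ × r(1−r^5)/(1−r)
        = 2.869 × 0.3253 × (1 − 0.003643) / (1 − 0.3253) = 1.378 mg/L

1.4 mg/L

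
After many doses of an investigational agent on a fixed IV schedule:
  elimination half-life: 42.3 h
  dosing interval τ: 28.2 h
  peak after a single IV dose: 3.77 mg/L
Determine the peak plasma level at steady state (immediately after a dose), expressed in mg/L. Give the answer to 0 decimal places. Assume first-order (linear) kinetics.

10 mg/L

k = ln2 / t½ = 0.693147 / 42.3 = 0.01639 h⁻¹
e^(−kτ) = e^(−0.01639 × 28.2) = 0.6299
Accumulation ratio R = 1 / (1 − e^(−kτ)) = 1 / (1 − 0.6299) = 2.702
Steady-state peak = C₀ × R = 3.77 × 2.702 = 10.19 mg/L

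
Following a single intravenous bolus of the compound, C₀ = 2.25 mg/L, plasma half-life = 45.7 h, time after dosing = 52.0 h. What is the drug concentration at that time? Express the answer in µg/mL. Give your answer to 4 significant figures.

1.022 µg/mL

k = ln2 / t½ = 0.693147 / 45.7 = 0.01517 h⁻¹
C = C₀ · e^(−k·t) = 2.250 × e^(−0.01517 × 52.0)
  = 2.250 × 0.4544 = 1.022 mg/L
(1.022 mg/L = 1.022 µg/mL)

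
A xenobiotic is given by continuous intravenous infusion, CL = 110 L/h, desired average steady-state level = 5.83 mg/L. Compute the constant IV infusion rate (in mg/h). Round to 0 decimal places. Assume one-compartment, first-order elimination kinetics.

At steady state, infusion rate R₀ = Css × CL = 5.83 × 110.0 = 641.3 mg/h

641 mg/h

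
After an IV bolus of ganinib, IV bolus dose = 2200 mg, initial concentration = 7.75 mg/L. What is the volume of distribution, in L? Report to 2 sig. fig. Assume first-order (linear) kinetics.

Vd = Dose / C₀ = 2200 / 7.75 = 283.9 L

280 L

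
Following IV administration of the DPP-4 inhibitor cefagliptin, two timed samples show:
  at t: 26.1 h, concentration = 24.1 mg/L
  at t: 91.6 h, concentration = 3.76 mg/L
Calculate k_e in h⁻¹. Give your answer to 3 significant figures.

0.0284 h⁻¹

k = ln(C₁/C₂) / (t₂ − t₁) = ln(24.1/3.76) / (91.6 − 26.1)
  = 1.858 / 65.50 = 0.02837 h⁻¹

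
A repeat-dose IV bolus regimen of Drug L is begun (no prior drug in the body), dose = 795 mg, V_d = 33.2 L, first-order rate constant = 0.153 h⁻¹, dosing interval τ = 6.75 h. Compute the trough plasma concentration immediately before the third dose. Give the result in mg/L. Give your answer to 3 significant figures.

C₀ per dose = Dose / Vd = 795 / 33.2 = 23.95 mg/L
Fraction remaining after one interval: r = e^(−kτ) = e^(−0.1530 × 6.75) = 0.3560
Before dose 3, 2 doses have been given (aged 1τ, 2τ).
C_trough = C₀ × (r + r²) = 23.95 × (0.3560 + 0.1267) = 11.56 mg/L

11.6 mg/L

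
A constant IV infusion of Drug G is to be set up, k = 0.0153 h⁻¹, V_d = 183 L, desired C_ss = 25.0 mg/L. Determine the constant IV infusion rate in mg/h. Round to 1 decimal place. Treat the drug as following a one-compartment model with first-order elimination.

CL = k × Vd = 0.01530 × 183 = 2.800 L/h
At steady state, infusion rate R₀ = Css × CL = 25.0 × 2.800 = 70.00 mg/h

70.0 mg/h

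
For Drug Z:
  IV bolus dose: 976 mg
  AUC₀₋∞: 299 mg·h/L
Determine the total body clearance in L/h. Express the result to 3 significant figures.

3.26 L/h

CL = Dose / AUC = 976 / 299 = 3.264 L/h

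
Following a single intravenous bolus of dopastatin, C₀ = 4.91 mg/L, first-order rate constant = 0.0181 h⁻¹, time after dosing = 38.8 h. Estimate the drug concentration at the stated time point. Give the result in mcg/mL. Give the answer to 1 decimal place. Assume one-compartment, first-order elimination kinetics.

2.4 mcg/mL

C = C₀ · e^(−k·t) = 4.910 × e^(−0.01810 × 38.8)
  = 4.910 × 0.4955 = 2.433 mg/L
(2.433 mg/L = 2.433 mcg/mL)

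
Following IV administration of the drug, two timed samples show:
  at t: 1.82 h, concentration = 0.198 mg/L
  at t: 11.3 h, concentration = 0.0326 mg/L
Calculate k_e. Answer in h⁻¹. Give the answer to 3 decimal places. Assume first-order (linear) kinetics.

0.190 h⁻¹

k = ln(C₁/C₂) / (t₂ − t₁) = ln(0.198/0.0326) / (11.3 − 1.82)
  = 1.804 / 9.480 = 0.1903 h⁻¹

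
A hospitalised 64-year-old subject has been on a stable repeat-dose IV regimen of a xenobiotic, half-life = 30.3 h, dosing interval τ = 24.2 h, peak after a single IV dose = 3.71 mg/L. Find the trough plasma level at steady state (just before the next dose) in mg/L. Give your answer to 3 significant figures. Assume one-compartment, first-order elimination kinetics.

5.02 mg/L

k = ln2 / t½ = 0.693147 / 30.3 = 0.02288 h⁻¹
e^(−kτ) = e^(−0.02288 × 24.2) = 0.5748
Accumulation ratio R = 1 / (1 − e^(−kτ)) = 1 / (1 − 0.5748) = 2.352
Steady-state trough = C₀ × R × e^(−kτ) = 3.71 × 2.352 × 0.5748 = 5.016 mg/L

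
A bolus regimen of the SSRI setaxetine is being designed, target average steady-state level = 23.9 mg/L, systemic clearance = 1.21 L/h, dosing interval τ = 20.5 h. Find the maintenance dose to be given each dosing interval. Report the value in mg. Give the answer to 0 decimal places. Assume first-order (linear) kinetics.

At steady state, Dose/τ = Css × CL.
Dose = Css × CL × τ = 23.9 × 1.210 × 20.5 = 592.8 mg

593 mg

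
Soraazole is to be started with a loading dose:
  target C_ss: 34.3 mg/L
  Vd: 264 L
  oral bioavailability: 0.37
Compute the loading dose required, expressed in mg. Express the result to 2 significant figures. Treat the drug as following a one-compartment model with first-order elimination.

LD = Css × Vd / F = 34.3 × 264 / 0.37 = 24470 mg

24000 mg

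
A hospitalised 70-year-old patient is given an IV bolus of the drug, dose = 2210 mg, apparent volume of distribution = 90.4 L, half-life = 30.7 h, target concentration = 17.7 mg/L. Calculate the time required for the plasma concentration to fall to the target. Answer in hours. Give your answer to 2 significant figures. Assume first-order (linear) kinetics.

14 h

C₀ = Dose / Vd = 2210 / 90.4 = 24.45 mg/L
k = ln2 / t½ = 0.693147 / 30.7 = 0.02258 h⁻¹
t = ln(C₀ / C) / k = ln(24.45 / 17.7) / 0.02258
  = ln(1.381) / 0.02258 = 0.3228 / 0.02258 = 14.30 h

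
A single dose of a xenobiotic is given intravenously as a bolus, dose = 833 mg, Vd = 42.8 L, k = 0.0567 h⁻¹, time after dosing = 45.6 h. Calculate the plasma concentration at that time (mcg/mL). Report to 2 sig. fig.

C₀ = Dose / Vd = 833.0 / 42.8 = 19.46 mg/L
C = C₀ · e^(−k·t) = 19.46 × e^(−0.05670 × 45.6)
  = 19.46 × 0.07536 = 1.467 mg/L
(1.467 mg/L = 1.467 mcg/mL)

1.5 mcg/mL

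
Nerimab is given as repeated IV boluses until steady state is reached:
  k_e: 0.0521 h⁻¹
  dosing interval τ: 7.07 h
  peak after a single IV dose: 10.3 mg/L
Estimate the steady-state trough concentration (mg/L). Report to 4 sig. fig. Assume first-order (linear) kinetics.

23.13 mg/L

e^(−kτ) = e^(−0.05210 × 7.07) = 0.6919
Accumulation ratio R = 1 / (1 − e^(−kτ)) = 1 / (1 − 0.6919) = 3.246
Steady-state trough = C₀ × R × e^(−kτ) = 10.3 × 3.246 × 0.6919 = 23.13 mg/L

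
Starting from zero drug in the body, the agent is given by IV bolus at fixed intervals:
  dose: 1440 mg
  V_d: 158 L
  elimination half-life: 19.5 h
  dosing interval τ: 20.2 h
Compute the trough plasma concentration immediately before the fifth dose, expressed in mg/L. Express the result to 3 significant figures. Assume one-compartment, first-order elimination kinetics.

C₀ per dose = Dose / Vd = 1440 / 158 = 9.114 mg/L
k = ln2 / t½ = 0.693147 / 19.5 = 0.03555 h⁻¹
Fraction remaining after one interval: r = e^(−kτ) = e^(−0.03555 × 20.2) = 0.4877
Before dose 5, 4 doses have been given (aged 1τ, 2τ, 3τ, 4τ).
C_trough = C₀ × (r + r² + … + r^4) = C₀ × r(1−r^4)/(1−r)
        = 9.114 × 0.4877 × (1 − 0.05657) / (1 − 0.4877) = 8.186 mg/L

8.19 mg/L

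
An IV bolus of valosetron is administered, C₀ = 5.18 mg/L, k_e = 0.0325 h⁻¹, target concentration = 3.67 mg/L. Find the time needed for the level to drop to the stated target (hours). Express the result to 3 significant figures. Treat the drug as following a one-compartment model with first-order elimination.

t = ln(C₀ / C) / k = ln(5.180 / 3.67) / 0.03250
  = ln(1.411) / 0.03250 = 0.3443 / 0.03250 = 10.59 h

10.6 h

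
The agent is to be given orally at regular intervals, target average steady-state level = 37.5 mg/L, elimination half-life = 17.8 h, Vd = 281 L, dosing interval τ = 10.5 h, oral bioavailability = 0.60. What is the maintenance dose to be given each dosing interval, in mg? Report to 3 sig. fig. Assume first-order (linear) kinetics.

7180 mg

k = ln2 / t½ = 0.693147 / 17.8 = 0.03894 h⁻¹
CL = k × Vd = 0.03894 × 281 = 10.94 L/h
At steady state, F × (Dose/τ) = Css × CL.
Dose = Css × CL × τ / F = 37.5 × 10.94 × 10.5 / 0.60 = 7179 mg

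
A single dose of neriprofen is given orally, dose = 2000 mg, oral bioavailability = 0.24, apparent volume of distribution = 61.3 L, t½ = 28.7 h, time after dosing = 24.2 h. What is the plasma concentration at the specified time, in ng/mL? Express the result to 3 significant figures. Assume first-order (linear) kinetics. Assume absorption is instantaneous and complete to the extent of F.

Amount reaching circulation = F × Dose = 0.24 × 2000 = 480.0 mg
C₀ = F·Dose / Vd = 480.0 / 61.3 = 7.830 mg/L
k = ln2 / t½ = 0.693147 / 28.7 = 0.02415 h⁻¹
C = C₀ · e^(−k·t) = 7.830 × e^(−0.02415 × 24.2)
  = 7.830 × 0.5574 = 4.364 mg/L
Convert: 4.364 mg/L × 1000 = 4364 ng/mL

4360 ng/mL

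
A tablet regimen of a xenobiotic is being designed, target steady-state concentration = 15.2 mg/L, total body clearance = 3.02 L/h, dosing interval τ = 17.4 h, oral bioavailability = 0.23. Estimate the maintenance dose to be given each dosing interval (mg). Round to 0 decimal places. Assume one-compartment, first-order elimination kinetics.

At steady state, F × (Dose/τ) = Css × CL.
Dose = Css × CL × τ / F = 15.2 × 3.020 × 17.4 / 0.23 = 3473 mg

3473 mg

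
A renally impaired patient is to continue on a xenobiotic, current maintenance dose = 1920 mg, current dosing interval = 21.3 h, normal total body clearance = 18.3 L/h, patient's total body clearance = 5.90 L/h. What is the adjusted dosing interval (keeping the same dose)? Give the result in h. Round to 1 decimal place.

66.1 h

To keep the same average steady-state level, dosing rate must scale with clearance.
CL ratio = 5.90 / 18.3 = 0.3224
New interval (same dose) = 21.3 / 0.3224 = 66.07 h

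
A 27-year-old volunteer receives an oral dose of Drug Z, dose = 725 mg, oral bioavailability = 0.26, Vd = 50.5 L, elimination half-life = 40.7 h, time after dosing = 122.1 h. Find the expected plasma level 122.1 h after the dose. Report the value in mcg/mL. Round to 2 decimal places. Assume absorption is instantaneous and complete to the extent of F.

Amount reaching circulation = F × Dose = 0.26 × 725.0 = 188.5 mg
C₀ = F·Dose / Vd = 188.5 / 50.5 = 3.733 mg/L
k = ln2 / t½ = 0.693147 / 40.7 = 0.01703 h⁻¹
t / t½ = 122.1 / 40.7 = 3 half-lives
C = C₀ × (1/2)^3 = 3.733 × 0.1250 = 0.4666 mg/L
(0.4666 mg/L = 0.4666 mcg/mL)

0.47 mcg/mL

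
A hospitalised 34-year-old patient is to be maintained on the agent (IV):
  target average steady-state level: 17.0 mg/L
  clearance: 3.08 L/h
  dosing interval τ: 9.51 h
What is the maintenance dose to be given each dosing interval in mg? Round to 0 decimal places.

498 mg

At steady state, Dose/τ = Css × CL.
Dose = Css × CL × τ = 17.0 × 3.080 × 9.51 = 497.9 mg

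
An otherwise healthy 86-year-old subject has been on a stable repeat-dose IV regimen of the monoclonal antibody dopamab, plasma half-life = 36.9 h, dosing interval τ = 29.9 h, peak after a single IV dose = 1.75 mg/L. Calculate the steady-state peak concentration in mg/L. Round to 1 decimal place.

4.1 mg/L

k = ln2 / t½ = 0.693147 / 36.9 = 0.01878 h⁻¹
e^(−kτ) = e^(−0.01878 × 29.9) = 0.5703
Accumulation ratio R = 1 / (1 − e^(−kτ)) = 1 / (1 − 0.5703) = 2.327
Steady-state peak = C₀ × R = 1.75 × 2.327 = 4.072 mg/L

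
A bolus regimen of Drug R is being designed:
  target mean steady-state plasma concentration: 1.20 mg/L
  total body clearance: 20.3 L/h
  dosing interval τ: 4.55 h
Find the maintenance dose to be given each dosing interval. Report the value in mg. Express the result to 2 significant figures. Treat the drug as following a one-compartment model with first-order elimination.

At steady state, Dose/τ = Css × CL.
Dose = Css × CL × τ = 1.20 × 20.30 × 4.55 = 110.8 mg

110 mg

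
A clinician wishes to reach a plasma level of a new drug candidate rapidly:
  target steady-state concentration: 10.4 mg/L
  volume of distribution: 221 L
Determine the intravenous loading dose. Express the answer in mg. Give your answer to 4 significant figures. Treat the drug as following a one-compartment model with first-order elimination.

2298 mg

LD = Css × Vd = 10.4 × 221 = 2298 mg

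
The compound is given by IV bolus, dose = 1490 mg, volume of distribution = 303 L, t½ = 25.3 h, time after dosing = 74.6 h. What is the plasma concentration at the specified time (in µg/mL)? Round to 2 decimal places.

0.64 µg/mL

C₀ = Dose / Vd = 1490 / 303 = 4.917 mg/L
k = ln2 / t½ = 0.693147 / 25.3 = 0.02740 h⁻¹
C = C₀ · e^(−k·t) = 4.917 × e^(−0.02740 × 74.6)
  = 4.917 × 0.1295 = 0.6368 mg/L
(0.6368 mg/L = 0.6368 µg/mL)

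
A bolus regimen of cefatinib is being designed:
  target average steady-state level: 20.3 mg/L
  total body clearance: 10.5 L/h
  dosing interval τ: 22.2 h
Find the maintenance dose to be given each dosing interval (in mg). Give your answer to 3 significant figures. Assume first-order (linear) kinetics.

At steady state, Dose/τ = Css × CL.
Dose = Css × CL × τ = 20.3 × 10.50 × 22.2 = 4732 mg

4730 mg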